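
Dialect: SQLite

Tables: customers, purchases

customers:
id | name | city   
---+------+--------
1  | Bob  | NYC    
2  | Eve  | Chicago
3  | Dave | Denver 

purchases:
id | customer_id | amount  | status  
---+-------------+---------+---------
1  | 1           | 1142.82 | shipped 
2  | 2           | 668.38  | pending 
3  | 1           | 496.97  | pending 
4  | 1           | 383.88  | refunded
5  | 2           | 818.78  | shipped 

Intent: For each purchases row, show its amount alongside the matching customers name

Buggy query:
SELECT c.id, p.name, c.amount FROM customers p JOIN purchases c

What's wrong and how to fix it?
Bug: JOIN with no ON clause produces a cartesian product; every purchases row pairs with every customers row

Fix: Add ON c.customer_id = p.id to the JOIN

Corrected query:
SELECT c.id, p.name, c.amount FROM customers p JOIN purchases c ON c.customer_id = p.id

Result:
id | name | amount 
---+------+--------
1  | Bob  | 1142.82
2  | Eve  | 668.38 
3  | Bob  | 496.97 
4  | Bob  | 383.88 
5  | Eve  | 818.78 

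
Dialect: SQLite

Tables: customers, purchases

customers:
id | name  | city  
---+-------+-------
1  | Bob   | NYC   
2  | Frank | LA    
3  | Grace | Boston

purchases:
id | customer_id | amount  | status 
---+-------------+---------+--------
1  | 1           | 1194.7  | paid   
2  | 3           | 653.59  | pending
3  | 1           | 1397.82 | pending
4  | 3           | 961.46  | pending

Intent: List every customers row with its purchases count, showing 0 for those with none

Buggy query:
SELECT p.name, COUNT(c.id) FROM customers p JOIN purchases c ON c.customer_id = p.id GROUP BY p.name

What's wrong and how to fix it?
Bug: INNER JOIN drops customers rows that have no matching purchases rows

Fix: Use LEFT JOIN so parents without children still appear (COUNT(c.id) gives 0)

Corrected query:
SELECT p.name, COUNT(c.id) FROM customers p LEFT JOIN purchases c ON c.customer_id = p.id GROUP BY p.name

Result:
name  | COUNT(c.id)
------+------------
Bob   | 2          
Frank | 0          
Grace | 2          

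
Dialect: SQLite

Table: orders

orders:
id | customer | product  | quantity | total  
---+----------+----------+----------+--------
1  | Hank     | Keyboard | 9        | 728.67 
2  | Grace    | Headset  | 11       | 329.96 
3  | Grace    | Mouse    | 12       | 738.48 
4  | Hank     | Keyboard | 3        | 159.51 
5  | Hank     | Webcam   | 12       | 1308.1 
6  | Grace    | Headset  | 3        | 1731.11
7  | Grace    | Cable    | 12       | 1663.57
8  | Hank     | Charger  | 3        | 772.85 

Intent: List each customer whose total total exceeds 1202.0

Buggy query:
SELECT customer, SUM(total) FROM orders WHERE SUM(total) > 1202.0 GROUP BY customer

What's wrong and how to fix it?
Bug: SUM(total) is an aggregate, but WHERE filters rows before aggregation

Fix: Use HAVING (which filters groups after aggregation) instead of WHERE

Corrected query:
SELECT customer, SUM(total) FROM orders GROUP BY customer HAVING SUM(total) > 1202.0

Result:
customer | SUM(total)
---------+-----------
Grace    | 4463.12   
Hank     | 2969.13   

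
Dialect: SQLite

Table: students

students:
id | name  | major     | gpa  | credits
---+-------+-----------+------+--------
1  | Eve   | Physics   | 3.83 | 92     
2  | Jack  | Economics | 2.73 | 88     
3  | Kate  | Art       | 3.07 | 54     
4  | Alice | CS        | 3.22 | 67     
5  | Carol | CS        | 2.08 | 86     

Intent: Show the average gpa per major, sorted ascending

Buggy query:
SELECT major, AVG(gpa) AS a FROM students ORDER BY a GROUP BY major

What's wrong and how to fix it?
Bug: ORDER BY appears before GROUP BY; SQL clause order requires GROUP BY first

Fix: Reorder: SELECT … FROM … GROUP BY … ORDER BY …

Corrected query:
SELECT major, AVG(gpa) AS a FROM students GROUP BY major ORDER BY a

Result:
major     | a   
----------+-----
CS        | 2.65
Economics | 2.73
Art       | 3.07
Physics   | 3.83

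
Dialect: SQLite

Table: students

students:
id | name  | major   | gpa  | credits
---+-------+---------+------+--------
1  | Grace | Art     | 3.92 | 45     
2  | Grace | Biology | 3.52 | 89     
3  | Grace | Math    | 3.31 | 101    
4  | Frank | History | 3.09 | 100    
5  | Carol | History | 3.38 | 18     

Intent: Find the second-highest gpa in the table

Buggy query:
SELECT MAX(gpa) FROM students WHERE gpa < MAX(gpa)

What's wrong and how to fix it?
Bug: The inner MAX is an aggregate inside WHERE, which is not allowed

Fix: Put the inner MAX in a scalar subquery

Corrected query:
SELECT MAX(gpa) FROM students WHERE gpa < (SELECT MAX(gpa) FROM students)

Result:
MAX(gpa)
--------
3.52    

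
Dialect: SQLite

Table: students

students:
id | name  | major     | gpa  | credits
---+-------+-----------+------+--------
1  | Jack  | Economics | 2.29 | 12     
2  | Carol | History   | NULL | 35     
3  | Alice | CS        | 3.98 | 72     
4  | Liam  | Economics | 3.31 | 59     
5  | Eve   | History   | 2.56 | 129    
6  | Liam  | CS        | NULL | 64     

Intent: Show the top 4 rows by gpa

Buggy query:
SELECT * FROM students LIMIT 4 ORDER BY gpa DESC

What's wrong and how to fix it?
Bug: ORDER BY cannot follow LIMIT; LIMIT is the final clause

Fix: Swap the clauses: ORDER BY first, then LIMIT

Corrected query:
SELECT * FROM students ORDER BY gpa DESC LIMIT 4

Result:
id | name  | major     | gpa  | credits
---+-------+-----------+------+--------
3  | Alice | CS        | 3.98 | 72     
4  | Liam  | Economics | 3.31 | 59     
5  | Eve   | History   | 2.56 | 129    
1  | Jack  | Economics | 2.29 | 12     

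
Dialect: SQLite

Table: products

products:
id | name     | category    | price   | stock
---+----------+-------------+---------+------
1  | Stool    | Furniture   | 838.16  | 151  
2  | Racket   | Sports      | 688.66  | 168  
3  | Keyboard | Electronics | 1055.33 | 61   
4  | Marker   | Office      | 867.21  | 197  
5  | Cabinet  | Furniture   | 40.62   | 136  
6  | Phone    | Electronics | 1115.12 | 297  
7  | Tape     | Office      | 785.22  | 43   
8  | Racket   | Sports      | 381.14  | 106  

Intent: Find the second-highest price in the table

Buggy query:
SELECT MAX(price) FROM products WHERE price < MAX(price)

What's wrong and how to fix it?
Bug: The inner MAX is an aggregate inside WHERE, which is not allowed

Fix: Put the inner MAX in a scalar subquery

Corrected query:
SELECT MAX(price) FROM products WHERE price < (SELECT MAX(price) FROM products)

Result:
MAX(price)
----------
1055.33   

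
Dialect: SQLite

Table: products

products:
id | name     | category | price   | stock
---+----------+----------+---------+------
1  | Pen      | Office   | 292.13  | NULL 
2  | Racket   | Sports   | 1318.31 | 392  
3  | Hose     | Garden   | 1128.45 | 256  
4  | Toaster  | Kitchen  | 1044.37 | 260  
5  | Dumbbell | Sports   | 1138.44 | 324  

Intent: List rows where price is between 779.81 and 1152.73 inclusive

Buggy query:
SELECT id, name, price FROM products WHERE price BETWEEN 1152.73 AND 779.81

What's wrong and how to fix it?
Bug: The bounds are reversed; BETWEEN a AND b requires a <= b to match anything

Fix: Swap the bounds so the smaller value comes first

Corrected query:
SELECT id, name, price FROM products WHERE price BETWEEN 779.81 AND 1152.73

Result:
id | name     | price  
---+----------+--------
3  | Hose     | 1128.45
4  | Toaster  | 1044.37
5  | Dumbbell | 1138.44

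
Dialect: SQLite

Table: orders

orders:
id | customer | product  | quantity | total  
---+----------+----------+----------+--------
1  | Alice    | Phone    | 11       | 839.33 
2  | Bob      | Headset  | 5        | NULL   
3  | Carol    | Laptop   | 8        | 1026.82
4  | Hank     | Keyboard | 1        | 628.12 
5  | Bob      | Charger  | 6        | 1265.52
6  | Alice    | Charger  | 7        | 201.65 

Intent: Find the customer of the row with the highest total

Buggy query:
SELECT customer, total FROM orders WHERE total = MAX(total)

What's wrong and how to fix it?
Bug: WHERE is evaluated per row; an aggregate over the whole table isn't defined there

Fix: Wrap MAX in a scalar subquery so WHERE compares against a single value

Corrected query:
SELECT customer, total FROM orders WHERE total = (SELECT MAX(total) FROM orders)

Result:
customer | total  
---------+--------
Bob      | 1265.52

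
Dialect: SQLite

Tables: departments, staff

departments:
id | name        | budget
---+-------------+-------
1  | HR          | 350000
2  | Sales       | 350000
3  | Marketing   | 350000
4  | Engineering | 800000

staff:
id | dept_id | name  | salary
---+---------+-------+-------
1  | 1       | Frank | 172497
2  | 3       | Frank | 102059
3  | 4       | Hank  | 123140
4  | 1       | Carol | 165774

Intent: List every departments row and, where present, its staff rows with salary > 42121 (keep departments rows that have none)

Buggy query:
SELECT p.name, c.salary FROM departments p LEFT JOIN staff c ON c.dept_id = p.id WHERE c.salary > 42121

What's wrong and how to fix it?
Bug: A WHERE condition on the right-hand table after LEFT JOIN drops unmatched parents

Fix: Put 'c.salary > 42121' in the JOIN's ON clause instead of WHERE

Corrected query:
SELECT p.name, c.salary FROM departments p LEFT JOIN staff c ON c.dept_id = p.id AND c.salary > 42121

Result:
name        | salary
------------+-------
HR          | 165774
HR          | 172497
Sales       | NULL  
Marketing   | 102059
Engineering | 123140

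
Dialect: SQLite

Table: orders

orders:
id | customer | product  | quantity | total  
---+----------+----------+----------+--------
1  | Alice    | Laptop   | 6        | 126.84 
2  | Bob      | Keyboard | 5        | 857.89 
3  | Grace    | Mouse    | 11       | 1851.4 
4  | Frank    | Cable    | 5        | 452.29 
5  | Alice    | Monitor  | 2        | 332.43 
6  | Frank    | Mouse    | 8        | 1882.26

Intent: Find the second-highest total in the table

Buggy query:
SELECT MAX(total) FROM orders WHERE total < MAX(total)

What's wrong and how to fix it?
Bug: The inner MAX is an aggregate inside WHERE, which is not allowed

Fix: Put the inner MAX in a scalar subquery

Corrected query:
SELECT MAX(total) FROM orders WHERE total < (SELECT MAX(total) FROM orders)

Result:
MAX(total)
----------
1851.4    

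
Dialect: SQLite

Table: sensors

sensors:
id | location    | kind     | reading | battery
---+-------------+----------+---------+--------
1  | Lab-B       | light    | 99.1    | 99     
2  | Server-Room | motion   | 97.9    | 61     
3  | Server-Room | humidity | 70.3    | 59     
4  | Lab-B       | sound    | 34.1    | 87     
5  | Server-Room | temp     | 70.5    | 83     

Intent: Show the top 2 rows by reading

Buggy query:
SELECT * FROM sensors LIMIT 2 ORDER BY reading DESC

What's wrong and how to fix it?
Bug: LIMIT must come after ORDER BY

Fix: Sort with ORDER BY, then apply LIMIT

Corrected query:
SELECT * FROM sensors ORDER BY reading DESC LIMIT 2

Result:
id | location    | kind   | reading | battery
---+-------------+--------+---------+--------
1  | Lab-B       | light  | 99.1    | 99     
2  | Server-Room | motion | 97.9    | 61     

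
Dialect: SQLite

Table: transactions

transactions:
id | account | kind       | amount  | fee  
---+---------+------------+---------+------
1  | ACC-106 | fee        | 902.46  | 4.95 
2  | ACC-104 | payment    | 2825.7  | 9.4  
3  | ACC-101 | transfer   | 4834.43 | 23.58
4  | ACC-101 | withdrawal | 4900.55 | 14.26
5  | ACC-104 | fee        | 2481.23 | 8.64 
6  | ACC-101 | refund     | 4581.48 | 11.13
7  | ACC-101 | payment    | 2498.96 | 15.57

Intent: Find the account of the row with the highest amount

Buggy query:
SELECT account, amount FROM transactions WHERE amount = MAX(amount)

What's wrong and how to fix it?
Bug: MAX(amount) is an aggregate and cannot be used directly in WHERE

Fix: Use a subquery: WHERE amount = (SELECT MAX(amount) FROM transactions)

Corrected query:
SELECT account, amount FROM transactions WHERE amount = (SELECT MAX(amount) FROM transactions)

Result:
account | amount 
--------+--------
ACC-101 | 4900.55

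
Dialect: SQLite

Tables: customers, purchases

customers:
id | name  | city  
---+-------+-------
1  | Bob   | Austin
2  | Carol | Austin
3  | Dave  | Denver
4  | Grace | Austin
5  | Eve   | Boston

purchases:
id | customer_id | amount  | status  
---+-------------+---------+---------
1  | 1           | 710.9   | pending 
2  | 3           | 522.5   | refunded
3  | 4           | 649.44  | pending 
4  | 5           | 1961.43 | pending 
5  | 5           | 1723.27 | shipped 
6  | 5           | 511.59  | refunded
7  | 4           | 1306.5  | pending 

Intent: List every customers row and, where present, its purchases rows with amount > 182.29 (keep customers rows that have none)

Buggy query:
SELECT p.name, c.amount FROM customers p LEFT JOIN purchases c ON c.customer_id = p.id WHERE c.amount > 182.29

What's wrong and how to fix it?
Bug: Filtering c.amount in WHERE discards the NULL rows produced by LEFT JOIN, turning it into an inner join

Fix: Put 'c.amount > 182.29' in the JOIN's ON clause instead of WHERE

Corrected query:
SELECT p.name, c.amount FROM customers p LEFT JOIN purchases c ON c.customer_id = p.id AND c.amount > 182.29

Result:
name  | amount 
------+--------
Bob   | 710.9  
Carol | NULL   
Dave  | 522.5  
Grace | 649.44 
Grace | 1306.5 
Eve   | 511.59 
Eve   | 1723.27
Eve   | 1961.43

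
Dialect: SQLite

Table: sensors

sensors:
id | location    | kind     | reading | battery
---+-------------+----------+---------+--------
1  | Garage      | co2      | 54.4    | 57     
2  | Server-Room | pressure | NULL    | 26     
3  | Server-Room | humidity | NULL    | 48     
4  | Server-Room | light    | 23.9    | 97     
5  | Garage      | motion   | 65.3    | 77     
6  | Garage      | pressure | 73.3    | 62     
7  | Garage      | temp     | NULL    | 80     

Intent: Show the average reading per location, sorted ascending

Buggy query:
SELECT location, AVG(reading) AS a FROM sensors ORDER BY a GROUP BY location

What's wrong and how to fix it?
Bug: GROUP BY must precede ORDER BY

Fix: Move ORDER BY to the end, after GROUP BY

Corrected query:
SELECT location, AVG(reading) AS a FROM sensors GROUP BY location ORDER BY a

Result:
location    | a        
------------+----------
Server-Room | 23.9     
Garage      | 64.333333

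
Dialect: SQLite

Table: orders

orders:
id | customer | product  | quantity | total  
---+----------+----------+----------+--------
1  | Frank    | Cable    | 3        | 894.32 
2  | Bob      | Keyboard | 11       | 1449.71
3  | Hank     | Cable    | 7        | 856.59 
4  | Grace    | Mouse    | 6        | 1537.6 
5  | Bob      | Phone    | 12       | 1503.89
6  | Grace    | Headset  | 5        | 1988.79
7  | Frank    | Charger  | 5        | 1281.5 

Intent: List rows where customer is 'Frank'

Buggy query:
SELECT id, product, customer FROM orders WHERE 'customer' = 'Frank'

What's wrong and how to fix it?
Bug: Single quotes denote string literals in SQL; the column name is being compared as a constant string

Fix: Remove the quotes around the column name (or use double quotes for an identifier)

Corrected query:
SELECT id, product, customer FROM orders WHERE customer = 'Frank'

Result:
id | product | customer
---+---------+---------
1  | Cable   | Frank   
7  | Charger | Frank   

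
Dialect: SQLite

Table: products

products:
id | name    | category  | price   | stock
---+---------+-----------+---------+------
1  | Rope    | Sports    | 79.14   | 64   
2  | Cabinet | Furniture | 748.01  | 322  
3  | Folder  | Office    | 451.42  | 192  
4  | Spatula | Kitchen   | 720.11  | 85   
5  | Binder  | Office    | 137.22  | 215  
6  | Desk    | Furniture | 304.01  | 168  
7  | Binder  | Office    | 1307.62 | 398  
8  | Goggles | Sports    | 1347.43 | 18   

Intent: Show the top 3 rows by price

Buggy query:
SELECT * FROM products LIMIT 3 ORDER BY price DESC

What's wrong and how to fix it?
Bug: ORDER BY cannot follow LIMIT; LIMIT is the final clause

Fix: Swap the clauses: ORDER BY first, then LIMIT

Corrected query:
SELECT * FROM products ORDER BY price DESC LIMIT 3

Result:
id | name    | category  | price   | stock
---+---------+-----------+---------+------
8  | Goggles | Sports    | 1347.43 | 18   
7  | Binder  | Office    | 1307.62 | 398  
2  | Cabinet | Furniture | 748.01  | 322  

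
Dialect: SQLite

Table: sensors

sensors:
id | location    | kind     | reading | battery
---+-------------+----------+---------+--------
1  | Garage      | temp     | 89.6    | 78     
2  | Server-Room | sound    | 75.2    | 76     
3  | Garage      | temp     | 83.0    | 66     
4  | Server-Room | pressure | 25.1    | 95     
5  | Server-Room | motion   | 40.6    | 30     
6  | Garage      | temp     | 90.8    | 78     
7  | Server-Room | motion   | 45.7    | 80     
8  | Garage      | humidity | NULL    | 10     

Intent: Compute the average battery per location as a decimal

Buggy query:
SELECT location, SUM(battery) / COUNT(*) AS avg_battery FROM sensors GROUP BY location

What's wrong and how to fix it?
Bug: Both operands are integers, so '/' performs integer division and truncates

Fix: Multiply by 1.0 (or CAST to REAL) to force floating-point division

Corrected query:
SELECT location, SUM(battery) * 1.0 / COUNT(*) AS avg_battery FROM sensors GROUP BY location

Result:
location    | avg_battery
------------+------------
Garage      | 58         
Server-Room | 70.25      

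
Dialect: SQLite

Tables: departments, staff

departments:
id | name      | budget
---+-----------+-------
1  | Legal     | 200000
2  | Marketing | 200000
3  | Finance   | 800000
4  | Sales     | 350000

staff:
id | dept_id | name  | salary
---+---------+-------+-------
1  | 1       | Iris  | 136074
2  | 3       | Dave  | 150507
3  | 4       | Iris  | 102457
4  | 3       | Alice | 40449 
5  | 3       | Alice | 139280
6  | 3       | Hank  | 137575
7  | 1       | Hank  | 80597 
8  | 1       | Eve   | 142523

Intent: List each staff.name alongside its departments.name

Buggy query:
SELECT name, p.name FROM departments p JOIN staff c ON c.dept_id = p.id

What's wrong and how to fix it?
Bug: 'name' exists in both joined tables, so the database can't tell which one is meant

Fix: Prefix ambiguous columns with the table alias

Corrected query:
SELECT c.name, p.name FROM departments p JOIN staff c ON c.dept_id = p.id

Result:
name  | name   
------+--------
Iris  | Legal  
Dave  | Finance
Iris  | Sales  
Alice | Finance
Alice | Finance
Hank  | Finance
Hank  | Legal  
Eve   | Legal  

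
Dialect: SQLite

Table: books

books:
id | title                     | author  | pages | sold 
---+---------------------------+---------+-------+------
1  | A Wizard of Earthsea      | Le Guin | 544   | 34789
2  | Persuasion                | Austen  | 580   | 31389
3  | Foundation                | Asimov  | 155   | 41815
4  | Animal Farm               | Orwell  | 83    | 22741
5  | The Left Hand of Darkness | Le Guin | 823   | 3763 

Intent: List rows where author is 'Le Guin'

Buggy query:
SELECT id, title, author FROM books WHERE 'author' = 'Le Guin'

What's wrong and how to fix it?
Bug: Single quotes denote string literals in SQL; the column name is being compared as a constant string

Fix: Remove the quotes around the column name (or use double quotes for an identifier)

Corrected query:
SELECT id, title, author FROM books WHERE author = 'Le Guin'

Result:
id | title                     | author 
---+---------------------------+--------
1  | A Wizard of Earthsea      | Le Guin
5  | The Left Hand of Darkness | Le Guin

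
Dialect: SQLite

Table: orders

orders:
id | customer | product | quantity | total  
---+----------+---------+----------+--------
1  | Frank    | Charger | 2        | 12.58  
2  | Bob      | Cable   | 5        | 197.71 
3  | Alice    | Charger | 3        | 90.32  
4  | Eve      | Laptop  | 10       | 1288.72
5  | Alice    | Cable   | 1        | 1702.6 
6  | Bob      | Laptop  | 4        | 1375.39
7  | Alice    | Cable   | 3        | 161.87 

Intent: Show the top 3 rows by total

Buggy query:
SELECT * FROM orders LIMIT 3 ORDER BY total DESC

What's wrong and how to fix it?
Bug: LIMIT must come after ORDER BY

Fix: Swap the clauses: ORDER BY first, then LIMIT

Corrected query:
SELECT * FROM orders ORDER BY total DESC LIMIT 3

Result:
id | customer | product | quantity | total  
---+----------+---------+----------+--------
5  | Alice    | Cable   | 1        | 1702.6 
6  | Bob      | Laptop  | 4        | 1375.39
4  | Eve      | Laptop  | 10       | 1288.72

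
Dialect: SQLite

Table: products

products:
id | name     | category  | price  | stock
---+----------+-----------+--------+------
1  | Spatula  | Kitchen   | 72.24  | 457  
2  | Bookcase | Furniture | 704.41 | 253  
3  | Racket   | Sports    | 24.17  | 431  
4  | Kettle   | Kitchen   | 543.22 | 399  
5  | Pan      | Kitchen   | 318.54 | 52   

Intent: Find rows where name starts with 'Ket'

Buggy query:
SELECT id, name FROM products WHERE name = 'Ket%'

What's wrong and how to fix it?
Bug: Wildcards only work with LIKE; '=' treats '%' as a literal character

Fix: Use LIKE for wildcard pattern matching

Corrected query:
SELECT id, name FROM products WHERE name LIKE 'Ket%'

Result:
id | name  
---+-------
4  | Kettle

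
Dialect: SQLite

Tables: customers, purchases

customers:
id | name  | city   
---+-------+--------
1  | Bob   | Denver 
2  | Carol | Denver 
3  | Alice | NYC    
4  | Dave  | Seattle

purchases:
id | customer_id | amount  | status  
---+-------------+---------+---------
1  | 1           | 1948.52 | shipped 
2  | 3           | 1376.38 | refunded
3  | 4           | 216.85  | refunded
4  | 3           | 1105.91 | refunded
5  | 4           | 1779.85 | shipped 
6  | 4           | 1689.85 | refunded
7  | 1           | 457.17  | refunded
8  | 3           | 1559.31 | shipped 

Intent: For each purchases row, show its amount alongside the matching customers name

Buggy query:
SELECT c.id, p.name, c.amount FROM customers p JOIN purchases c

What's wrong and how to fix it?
Bug: JOIN with no ON clause produces a cartesian product; every purchases row pairs with every customers row

Fix: Add ON c.customer_id = p.id to the JOIN

Corrected query:
SELECT c.id, p.name, c.amount FROM customers p JOIN purchases c ON c.customer_id = p.id

Result:
id | name  | amount 
---+-------+--------
1  | Bob   | 1948.52
2  | Alice | 1376.38
3  | Dave  | 216.85 
4  | Alice | 1105.91
5  | Dave  | 1779.85
6  | Dave  | 1689.85
7  | Bob   | 457.17 
8  | Alice | 1559.31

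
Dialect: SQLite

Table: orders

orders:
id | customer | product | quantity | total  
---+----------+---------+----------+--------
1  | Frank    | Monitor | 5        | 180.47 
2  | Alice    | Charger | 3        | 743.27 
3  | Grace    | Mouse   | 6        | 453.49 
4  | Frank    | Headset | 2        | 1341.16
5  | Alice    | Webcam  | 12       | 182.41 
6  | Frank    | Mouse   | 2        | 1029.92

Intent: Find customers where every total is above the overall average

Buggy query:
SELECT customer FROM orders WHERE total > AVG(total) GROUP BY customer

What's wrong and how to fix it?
Bug: AVG() is an aggregate; it can't sit directly in WHERE

Fix: Compute the overall average in a scalar subquery and compare each group's MIN against it in HAVING

Corrected query:
SELECT customer FROM orders GROUP BY customer HAVING MIN(total) > (SELECT AVG(total) FROM orders)

Result:
(no rows)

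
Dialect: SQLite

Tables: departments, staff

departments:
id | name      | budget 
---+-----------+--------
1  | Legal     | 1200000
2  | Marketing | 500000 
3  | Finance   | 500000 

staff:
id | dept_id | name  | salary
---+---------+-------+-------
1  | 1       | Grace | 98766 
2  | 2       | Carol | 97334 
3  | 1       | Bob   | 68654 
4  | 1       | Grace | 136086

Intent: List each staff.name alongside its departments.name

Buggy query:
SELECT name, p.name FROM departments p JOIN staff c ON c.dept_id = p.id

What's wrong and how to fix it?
Bug: 'name' exists in both joined tables, so the database can't tell which one is meant

Fix: Qualify the column with its table alias (c.name)

Corrected query:
SELECT c.name, p.name FROM departments p JOIN staff c ON c.dept_id = p.id

Result:
name  | name     
------+----------
Grace | Legal    
Carol | Marketing
Bob   | Legal    
Grace | Legal    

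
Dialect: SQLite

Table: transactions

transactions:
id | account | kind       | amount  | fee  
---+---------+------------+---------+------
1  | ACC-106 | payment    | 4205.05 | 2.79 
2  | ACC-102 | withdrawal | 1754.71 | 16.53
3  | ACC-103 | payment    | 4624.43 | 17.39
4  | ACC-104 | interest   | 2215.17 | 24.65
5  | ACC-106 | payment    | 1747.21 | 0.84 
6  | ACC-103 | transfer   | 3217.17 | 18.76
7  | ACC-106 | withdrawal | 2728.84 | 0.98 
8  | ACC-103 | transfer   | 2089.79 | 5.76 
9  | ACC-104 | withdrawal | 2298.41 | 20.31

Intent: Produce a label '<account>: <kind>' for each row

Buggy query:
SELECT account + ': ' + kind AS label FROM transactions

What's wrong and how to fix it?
Bug: SQLite uses || for string concatenation; + coerces text to numbers (yielding 0)

Fix: Replace + with || to concatenate text

Corrected query:
SELECT account || ': ' || kind AS label FROM transactions

Result:
label              
-------------------
ACC-106: payment   
ACC-102: withdrawal
ACC-103: payment   
ACC-104: interest  
ACC-106: payment   
ACC-103: transfer  
ACC-106: withdrawal
ACC-103: transfer  
ACC-104: withdrawal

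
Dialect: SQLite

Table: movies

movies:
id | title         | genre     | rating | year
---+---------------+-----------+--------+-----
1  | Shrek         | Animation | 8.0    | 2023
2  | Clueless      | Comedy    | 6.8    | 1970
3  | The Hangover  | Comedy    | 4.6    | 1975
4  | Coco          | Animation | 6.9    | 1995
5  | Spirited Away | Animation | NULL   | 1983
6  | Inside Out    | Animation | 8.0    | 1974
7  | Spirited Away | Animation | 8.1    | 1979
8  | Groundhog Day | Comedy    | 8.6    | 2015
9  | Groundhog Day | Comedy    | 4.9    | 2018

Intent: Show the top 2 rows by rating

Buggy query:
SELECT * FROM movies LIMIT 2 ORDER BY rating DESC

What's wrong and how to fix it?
Bug: LIMIT must come after ORDER BY

Fix: Swap the clauses: ORDER BY first, then LIMIT

Corrected query:
SELECT * FROM movies ORDER BY rating DESC LIMIT 2

Result:
id | title         | genre     | rating | year
---+---------------+-----------+--------+-----
8  | Groundhog Day | Comedy    | 8.6    | 2015
7  | Spirited Away | Animation | 8.1    | 1979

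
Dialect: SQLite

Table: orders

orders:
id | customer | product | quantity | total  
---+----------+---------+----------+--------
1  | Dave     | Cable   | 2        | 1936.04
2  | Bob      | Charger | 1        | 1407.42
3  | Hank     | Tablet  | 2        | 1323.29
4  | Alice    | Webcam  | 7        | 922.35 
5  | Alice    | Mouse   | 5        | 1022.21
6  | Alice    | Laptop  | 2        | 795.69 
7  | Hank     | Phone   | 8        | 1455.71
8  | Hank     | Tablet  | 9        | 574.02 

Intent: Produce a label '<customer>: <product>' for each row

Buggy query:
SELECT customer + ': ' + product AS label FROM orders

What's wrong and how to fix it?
Bug: '+' is numeric addition; on text columns SQLite converts them to 0 instead of concatenating

Fix: Use the || operator for string concatenation

Corrected query:
SELECT customer || ': ' || product AS label FROM orders

Result:
label        
-------------
Dave: Cable  
Bob: Charger 
Hank: Tablet 
Alice: Webcam
Alice: Mouse 
Alice: Laptop
Hank: Phone  
Hank: Tablet 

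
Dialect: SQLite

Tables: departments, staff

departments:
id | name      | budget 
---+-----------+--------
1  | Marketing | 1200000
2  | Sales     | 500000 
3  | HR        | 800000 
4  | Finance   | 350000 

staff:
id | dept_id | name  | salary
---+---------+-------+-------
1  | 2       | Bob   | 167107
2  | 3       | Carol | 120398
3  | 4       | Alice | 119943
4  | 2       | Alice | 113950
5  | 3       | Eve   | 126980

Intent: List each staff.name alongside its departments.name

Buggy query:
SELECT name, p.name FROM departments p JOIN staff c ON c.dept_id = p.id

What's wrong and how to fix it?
Bug: Both tables have a 'name' column; the unqualified reference is ambiguous

Fix: Qualify the column with its table alias (c.name)

Corrected query:
SELECT c.name, p.name FROM departments p JOIN staff c ON c.dept_id = p.id

Result:
name  | name   
------+--------
Bob   | Sales  
Carol | HR     
Alice | Finance
Alice | Sales  
Eve   | HR     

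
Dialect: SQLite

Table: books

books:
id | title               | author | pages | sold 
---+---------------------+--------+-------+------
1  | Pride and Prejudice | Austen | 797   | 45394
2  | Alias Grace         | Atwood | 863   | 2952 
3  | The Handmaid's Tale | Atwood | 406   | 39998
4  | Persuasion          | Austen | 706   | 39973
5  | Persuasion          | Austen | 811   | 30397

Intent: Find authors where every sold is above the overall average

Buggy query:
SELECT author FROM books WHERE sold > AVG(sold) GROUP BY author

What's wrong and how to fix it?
Bug: WHERE evaluates per row before aggregation, so AVG() is unavailable

Fix: Use a subquery for AVG and a HAVING MIN(...) filter so the condition holds for every row in the group

Corrected query:
SELECT author FROM books GROUP BY author HAVING MIN(sold) > (SELECT AVG(sold) FROM books)

Result:
(no rows)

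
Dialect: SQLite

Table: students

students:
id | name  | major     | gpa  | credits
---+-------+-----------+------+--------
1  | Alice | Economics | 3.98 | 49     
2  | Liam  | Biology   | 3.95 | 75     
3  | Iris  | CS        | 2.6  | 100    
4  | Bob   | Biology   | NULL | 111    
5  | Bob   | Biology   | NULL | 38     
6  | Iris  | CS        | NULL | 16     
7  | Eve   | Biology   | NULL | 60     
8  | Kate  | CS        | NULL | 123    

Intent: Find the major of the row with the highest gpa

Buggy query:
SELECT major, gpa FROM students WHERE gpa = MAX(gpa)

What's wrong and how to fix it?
Bug: MAX(gpa) is an aggregate and cannot be used directly in WHERE

Fix: Use a subquery: WHERE gpa = (SELECT MAX(gpa) FROM students)

Corrected query:
SELECT major, gpa FROM students WHERE gpa = (SELECT MAX(gpa) FROM students)

Result:
major     | gpa 
----------+-----
Economics | 3.98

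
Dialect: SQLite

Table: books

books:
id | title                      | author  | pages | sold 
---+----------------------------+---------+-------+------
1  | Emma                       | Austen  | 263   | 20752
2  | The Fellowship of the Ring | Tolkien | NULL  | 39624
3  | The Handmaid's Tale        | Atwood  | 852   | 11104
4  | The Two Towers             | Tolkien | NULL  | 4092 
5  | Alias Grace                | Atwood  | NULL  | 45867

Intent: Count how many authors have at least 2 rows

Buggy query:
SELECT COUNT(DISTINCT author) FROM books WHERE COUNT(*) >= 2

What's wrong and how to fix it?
Bug: COUNT(*) cannot appear in WHERE; the per-group count doesn't exist yet

Fix: Use a subquery that GROUPs and filters with HAVING, then count its rows

Corrected query:
SELECT COUNT(*) FROM (SELECT author FROM books GROUP BY author HAVING COUNT(*) >= 2)

Result:
COUNT(*)
--------
2       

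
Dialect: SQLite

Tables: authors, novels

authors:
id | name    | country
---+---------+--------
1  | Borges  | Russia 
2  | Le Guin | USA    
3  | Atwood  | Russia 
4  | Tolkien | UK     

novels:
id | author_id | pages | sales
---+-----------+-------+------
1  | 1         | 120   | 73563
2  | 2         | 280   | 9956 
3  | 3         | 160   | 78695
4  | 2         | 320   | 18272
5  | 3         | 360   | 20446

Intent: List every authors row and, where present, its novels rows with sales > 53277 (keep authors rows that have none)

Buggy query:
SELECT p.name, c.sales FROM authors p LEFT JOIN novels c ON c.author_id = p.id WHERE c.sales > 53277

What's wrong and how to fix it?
Bug: Filtering c.sales in WHERE discards the NULL rows produced by LEFT JOIN, turning it into an inner join

Fix: Move the right-table condition into the ON clause so unmatched parents are kept

Corrected query:
SELECT p.name, c.sales FROM authors p LEFT JOIN novels c ON c.author_id = p.id AND c.sales > 53277

Result:
name    | sales
--------+------
Borges  | 73563
Le Guin | NULL 
Atwood  | 78695
Tolkien | NULL 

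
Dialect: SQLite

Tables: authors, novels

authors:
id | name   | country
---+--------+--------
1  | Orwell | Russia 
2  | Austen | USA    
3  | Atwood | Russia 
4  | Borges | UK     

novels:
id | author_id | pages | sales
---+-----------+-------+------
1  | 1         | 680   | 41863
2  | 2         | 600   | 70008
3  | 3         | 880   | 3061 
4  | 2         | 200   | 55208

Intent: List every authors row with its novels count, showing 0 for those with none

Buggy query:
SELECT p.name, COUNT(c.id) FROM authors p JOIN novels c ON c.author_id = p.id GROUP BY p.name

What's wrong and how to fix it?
Bug: INNER JOIN drops authors rows that have no matching novels rows

Fix: Use LEFT JOIN so parents without children still appear (COUNT(c.id) gives 0)

Corrected query:
SELECT p.name, COUNT(c.id) FROM authors p LEFT JOIN novels c ON c.author_id = p.id GROUP BY p.name

Result:
name   | COUNT(c.id)
-------+------------
Atwood | 1          
Austen | 2          
Borges | 0          
Orwell | 1          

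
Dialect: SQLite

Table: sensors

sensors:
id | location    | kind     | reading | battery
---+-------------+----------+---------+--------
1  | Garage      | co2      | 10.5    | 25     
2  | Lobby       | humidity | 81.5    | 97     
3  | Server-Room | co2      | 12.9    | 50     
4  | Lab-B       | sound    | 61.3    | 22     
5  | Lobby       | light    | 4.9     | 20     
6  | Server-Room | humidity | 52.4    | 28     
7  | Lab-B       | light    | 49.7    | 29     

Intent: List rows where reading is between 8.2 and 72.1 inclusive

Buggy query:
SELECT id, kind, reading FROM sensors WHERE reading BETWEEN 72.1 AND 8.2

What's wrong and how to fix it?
Bug: BETWEEN expects the lower bound first; with 72.1 AND 8.2 the range is empty

Fix: Write BETWEEN 8.2 AND 72.1

Corrected query:
SELECT id, kind, reading FROM sensors WHERE reading BETWEEN 8.2 AND 72.1

Result:
id | kind     | reading
---+----------+--------
1  | co2      | 10.5   
3  | co2      | 12.9   
4  | sound    | 61.3   
6  | humidity | 52.4   
7  | light    | 49.7   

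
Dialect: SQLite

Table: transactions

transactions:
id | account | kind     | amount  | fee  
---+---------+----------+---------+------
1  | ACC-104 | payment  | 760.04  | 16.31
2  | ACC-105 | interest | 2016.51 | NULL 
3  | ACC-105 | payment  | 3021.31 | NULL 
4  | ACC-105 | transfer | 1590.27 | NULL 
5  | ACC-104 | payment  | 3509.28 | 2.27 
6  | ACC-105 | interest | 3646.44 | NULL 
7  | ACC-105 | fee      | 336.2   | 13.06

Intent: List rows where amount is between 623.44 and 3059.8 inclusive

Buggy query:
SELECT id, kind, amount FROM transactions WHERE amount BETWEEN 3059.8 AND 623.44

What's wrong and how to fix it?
Bug: BETWEEN expects the lower bound first; with 3059.8 AND 623.44 the range is empty

Fix: Swap the bounds so the smaller value comes first

Corrected query:
SELECT id, kind, amount FROM transactions WHERE amount BETWEEN 623.44 AND 3059.8

Result:
id | kind     | amount 
---+----------+--------
1  | payment  | 760.04 
2  | interest | 2016.51
3  | payment  | 3021.31
4  | transfer | 1590.27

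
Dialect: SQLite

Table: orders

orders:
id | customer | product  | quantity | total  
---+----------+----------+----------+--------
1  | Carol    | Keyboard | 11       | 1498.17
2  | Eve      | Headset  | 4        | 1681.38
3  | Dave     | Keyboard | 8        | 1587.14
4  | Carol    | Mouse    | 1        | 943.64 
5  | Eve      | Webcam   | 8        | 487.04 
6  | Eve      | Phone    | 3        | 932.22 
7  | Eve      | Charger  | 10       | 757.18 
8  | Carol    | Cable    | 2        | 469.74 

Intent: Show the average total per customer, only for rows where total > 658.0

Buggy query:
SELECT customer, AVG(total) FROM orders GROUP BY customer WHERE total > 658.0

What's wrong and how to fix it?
Bug: WHERE cannot follow GROUP BY

Fix: Place WHERE between FROM and GROUP BY

Corrected query:
SELECT customer, AVG(total) FROM orders WHERE total > 658.0 GROUP BY customer

Result:
customer | AVG(total) 
---------+------------
Carol    | 1220.905   
Dave     | 1587.14    
Eve      | 1123.593333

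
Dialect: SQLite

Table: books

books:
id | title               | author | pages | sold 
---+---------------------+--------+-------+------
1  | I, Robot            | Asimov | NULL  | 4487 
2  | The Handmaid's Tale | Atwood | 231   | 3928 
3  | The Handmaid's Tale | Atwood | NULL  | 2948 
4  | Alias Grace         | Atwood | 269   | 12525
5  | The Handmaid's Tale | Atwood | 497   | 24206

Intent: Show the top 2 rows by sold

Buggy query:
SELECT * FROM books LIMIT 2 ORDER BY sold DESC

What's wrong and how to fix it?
Bug: ORDER BY cannot follow LIMIT; LIMIT is the final clause

Fix: Swap the clauses: ORDER BY first, then LIMIT

Corrected query:
SELECT * FROM books ORDER BY sold DESC LIMIT 2

Result:
id | title               | author | pages | sold 
---+---------------------+--------+-------+------
5  | The Handmaid's Tale | Atwood | 497   | 24206
4  | Alias Grace         | Atwood | 269   | 12525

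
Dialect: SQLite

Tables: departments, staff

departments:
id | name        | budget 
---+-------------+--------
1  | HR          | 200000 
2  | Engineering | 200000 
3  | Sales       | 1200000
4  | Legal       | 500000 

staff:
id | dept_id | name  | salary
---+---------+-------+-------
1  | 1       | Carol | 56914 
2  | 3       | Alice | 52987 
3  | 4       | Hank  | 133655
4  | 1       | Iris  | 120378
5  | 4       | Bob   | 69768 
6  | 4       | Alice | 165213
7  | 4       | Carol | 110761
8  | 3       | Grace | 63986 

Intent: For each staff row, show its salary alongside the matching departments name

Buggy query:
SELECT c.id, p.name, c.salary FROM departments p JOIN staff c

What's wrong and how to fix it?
Bug: Missing join condition: each staff row is matched to all departments rows instead of just its own

Fix: Specify the join condition linking the foreign key to the parent id

Corrected query:
SELECT c.id, p.name, c.salary FROM departments p JOIN staff c ON c.dept_id = p.id

Result:
id | name  | salary
---+-------+-------
1  | HR    | 56914 
2  | Sales | 52987 
3  | Legal | 133655
4  | HR    | 120378
5  | Legal | 69768 
6  | Legal | 165213
7  | Legal | 110761
8  | Sales | 63986 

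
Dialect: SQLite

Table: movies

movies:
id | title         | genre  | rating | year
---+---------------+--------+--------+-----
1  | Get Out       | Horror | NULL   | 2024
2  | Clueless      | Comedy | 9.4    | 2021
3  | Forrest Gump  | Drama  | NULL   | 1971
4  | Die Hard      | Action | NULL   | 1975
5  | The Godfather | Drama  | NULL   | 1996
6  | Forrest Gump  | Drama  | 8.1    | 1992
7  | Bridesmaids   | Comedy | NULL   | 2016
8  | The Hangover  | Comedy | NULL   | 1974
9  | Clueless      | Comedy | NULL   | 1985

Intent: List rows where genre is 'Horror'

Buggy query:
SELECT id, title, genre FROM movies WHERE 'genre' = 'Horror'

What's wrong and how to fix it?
Bug: Single quotes denote string literals in SQL; the column name is being compared as a constant string

Fix: Reference the column as genre without single quotes

Corrected query:
SELECT id, title, genre FROM movies WHERE genre = 'Horror'

Result:
id | title   | genre 
---+---------+-------
1  | Get Out | Horror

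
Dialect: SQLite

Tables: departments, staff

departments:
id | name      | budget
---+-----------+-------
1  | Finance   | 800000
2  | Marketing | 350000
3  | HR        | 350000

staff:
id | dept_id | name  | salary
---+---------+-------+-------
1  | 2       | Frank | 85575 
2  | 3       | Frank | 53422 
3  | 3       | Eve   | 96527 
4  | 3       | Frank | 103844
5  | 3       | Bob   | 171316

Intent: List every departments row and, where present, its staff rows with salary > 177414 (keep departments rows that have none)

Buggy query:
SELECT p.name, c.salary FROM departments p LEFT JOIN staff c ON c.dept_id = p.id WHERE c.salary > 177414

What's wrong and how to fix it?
Bug: Filtering c.salary in WHERE discards the NULL rows produced by LEFT JOIN, turning it into an inner join

Fix: Move the right-table condition into the ON clause so unmatched parents are kept

Corrected query:
SELECT p.name, c.salary FROM departments p LEFT JOIN staff c ON c.dept_id = p.id AND c.salary > 177414

Result:
name      | salary
----------+-------
Finance   | NULL  
Marketing | NULL  
HR        | NULL  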